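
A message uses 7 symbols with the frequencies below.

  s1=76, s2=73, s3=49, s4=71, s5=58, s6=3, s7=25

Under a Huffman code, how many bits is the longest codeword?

4

Merge the two lowest-weight nodes at each step:
s6(3) + s7(25) → 28
28 + s3(49) → 77
s5(58) + s4(71) → 129
s2(73) + s1(76) → 149
77 + 129 → 206
149 + 206 → 355
The first pair merged (s6, s7) ends up deepest, at depth 4.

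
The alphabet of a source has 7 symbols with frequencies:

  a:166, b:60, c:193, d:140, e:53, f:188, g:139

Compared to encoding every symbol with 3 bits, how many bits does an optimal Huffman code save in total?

Fixed-length: 3 bits × 939 symbols = 2817 bits.
Huffman merges:
merge e(53) and b(60): 113
merge 113 and g(139): 252
merge d(140) and a(166): 306
merge f(188) and c(193): 381
merge 252 and 306: 558
merge 381 and 558: 939
Huffman total = 113 + 252 + 306 + 381 + 558 + 939 = 2549 bits.
Saving = 2817 − 2549 = 268 bits.

268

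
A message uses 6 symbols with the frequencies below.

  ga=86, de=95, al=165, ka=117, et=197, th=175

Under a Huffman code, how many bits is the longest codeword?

Merge the two lowest-weight nodes at each step:
merge ga(86) and de(95): 181
merge ka(117) and al(165): 282
merge th(175) and 181: 356
merge et(197) and 282: 479
merge 356 and 479: 835
Maximum depth reached is 3.

3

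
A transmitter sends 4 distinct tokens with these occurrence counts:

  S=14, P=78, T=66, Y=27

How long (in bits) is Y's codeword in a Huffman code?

Build the tree from the bottom:
S(14) + Y(27) → 41
41 + T(66) → 107
P(78) + 107 → 185
The subtree containing Y is merged 3 times, so code length = 3.

3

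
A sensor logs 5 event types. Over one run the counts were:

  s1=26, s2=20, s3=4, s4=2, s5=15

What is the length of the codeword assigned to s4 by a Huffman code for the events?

4

Huffman merges, smallest pair first:
s4(2) + s3(4) → 6
6 + s5(15) → 21
s2(20) + 21 → 41
s1(26) + 41 → 67
s4 sits 4 levels below the root, so its codeword is 4 bits.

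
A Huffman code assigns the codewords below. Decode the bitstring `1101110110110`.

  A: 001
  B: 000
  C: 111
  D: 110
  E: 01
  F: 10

DCEFD

Read left to right; each codeword is recognised as soon as it completes (prefix code):
  110→D | 111→C | 01→E | 10→F | 110→D
Decoded message: DCEFD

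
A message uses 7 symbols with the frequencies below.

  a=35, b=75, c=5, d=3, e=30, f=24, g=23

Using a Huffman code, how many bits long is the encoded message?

474

Greedily combine the two least-frequent nodes:
combine d(3), c(5) → 8
combine 8, g(23) → 31
combine f(24), e(30) → 54
combine 31, a(35) → 66
combine 54, 66 → 120
combine b(75), 120 → 195
Each symbol's bit-cost is frequency × depth; summing gives 474 bits (equivalently 8 + 31 + 54 + 66 + 120 + 195).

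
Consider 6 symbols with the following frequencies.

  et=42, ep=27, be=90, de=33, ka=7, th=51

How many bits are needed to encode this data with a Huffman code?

Greedily combine the two least-frequent nodes:
combine ka(7), ep(27) → 34
combine de(33), 34 → 67
combine et(42), th(51) → 93
combine 67, be(90) → 157
combine 93, 157 → 250
The encoded length is the sum of every internal node's weight: 34 + 67 + 93 + 157 + 250 = 601 bits.

601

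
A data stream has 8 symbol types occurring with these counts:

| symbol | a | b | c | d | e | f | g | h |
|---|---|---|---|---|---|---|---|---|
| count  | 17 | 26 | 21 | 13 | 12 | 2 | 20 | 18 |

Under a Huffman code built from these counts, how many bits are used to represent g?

3

Build the tree from the bottom:
f(2) + e(12) → 14
d(13) + 14 → 27
a(17) + h(18) → 35
g(20) + c(21) → 41
b(26) + 27 → 53
35 + 41 → 76
53 + 76 → 129
g's leaf is at depth 3, giving a 3-bit codeword.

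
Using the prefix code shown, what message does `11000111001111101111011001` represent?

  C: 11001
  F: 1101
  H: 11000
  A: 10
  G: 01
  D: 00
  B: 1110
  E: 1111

Read left to right; each codeword is recognised as soon as it completes (prefix code):
  11000→H | 1110→B | 01→G | 1111→E | 01→G | 1110→B | 11001→C
Decoded message: HBGEGBC

HBGEGBC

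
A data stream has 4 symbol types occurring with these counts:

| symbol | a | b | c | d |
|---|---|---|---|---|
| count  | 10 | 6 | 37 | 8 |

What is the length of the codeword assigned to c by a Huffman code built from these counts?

Build the tree from the bottom:
merge b(6) and d(8): 14
merge a(10) and 14: 24
merge 24 and c(37): 61
c is merged only at the final step, so code length = 1.

1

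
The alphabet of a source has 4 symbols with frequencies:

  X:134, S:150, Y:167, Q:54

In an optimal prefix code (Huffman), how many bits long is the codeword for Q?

2

Repeatedly merge the two smallest:
merge Q(54) and X(134): 188
merge S(150) and Y(167): 317
merge 188 and 317: 505
Q sits 2 levels below the root, so its codeword is 2 bits.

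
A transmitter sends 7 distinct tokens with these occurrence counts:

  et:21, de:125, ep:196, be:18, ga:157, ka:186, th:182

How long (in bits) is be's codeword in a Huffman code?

Repeatedly merge the two smallest:
combine be(18), et(21) → 39
combine 39, de(125) → 164
combine ga(157), 164 → 321
combine th(182), ka(186) → 368
combine ep(196), 321 → 517
combine 368, 517 → 885
be sits 5 levels below the root, so its codeword is 5 bits.

5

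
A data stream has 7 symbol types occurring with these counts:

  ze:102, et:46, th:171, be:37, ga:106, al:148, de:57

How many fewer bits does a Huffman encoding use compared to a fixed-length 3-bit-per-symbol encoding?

236

Fixed-length: 3 bits × 667 symbols = 2001 bits.
Huffman merges:
merge be(37) and et(46): 83
merge de(57) and 83: 140
merge ze(102) and ga(106): 208
merge 140 and al(148): 288
merge th(171) and 208: 379
merge 288 and 379: 667
Huffman total = 83 + 140 + 208 + 288 + 379 + 667 = 1765 bits.
Saving = 2001 − 1765 = 236 bits.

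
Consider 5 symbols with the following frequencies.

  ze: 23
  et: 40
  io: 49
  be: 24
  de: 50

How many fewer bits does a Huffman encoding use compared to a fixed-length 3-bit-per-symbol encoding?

Fixed-length: 3 bits × 186 symbols = 558 bits.
Huffman merges:
merge ze(23) and be(24): 47
merge et(40) and 47: 87
merge io(49) and de(50): 99
merge 87 and 99: 186
Huffman total = 47 + 87 + 99 + 186 = 419 bits.
Saving = 558 − 419 = 139 bits.

139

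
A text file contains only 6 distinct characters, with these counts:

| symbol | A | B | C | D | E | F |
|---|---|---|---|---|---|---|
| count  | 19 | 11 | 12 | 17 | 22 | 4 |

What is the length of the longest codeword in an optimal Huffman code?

4

Merge the two lowest-weight nodes at each step:
combine F(4), B(11) → 15
combine C(12), 15 → 27
combine D(17), A(19) → 36
combine E(22), 27 → 49
combine 36, 49 → 85
The rarest symbols sit at the bottom; the longest codeword is 4 bits.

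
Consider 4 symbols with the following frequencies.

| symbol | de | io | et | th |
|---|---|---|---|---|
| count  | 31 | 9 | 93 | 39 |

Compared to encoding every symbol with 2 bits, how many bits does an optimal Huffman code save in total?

Fixed-length: 2 bits × 172 symbols = 344 bits.
Huffman merges:
io(9) + de(31) → 40
th(39) + 40 → 79
79 + et(93) → 172
Huffman total = 40 + 79 + 172 = 291 bits.
Saving = 344 − 291 = 53 bits.

53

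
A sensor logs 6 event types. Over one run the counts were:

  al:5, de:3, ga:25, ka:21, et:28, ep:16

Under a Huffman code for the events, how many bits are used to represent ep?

3

Repeatedly merge the two smallest:
merge de(3) and al(5): 8
merge 8 and ep(16): 24
merge ka(21) and 24: 45
merge ga(25) and et(28): 53
merge 45 and 53: 98
ep sits 3 levels below the root, so its codeword is 3 bits.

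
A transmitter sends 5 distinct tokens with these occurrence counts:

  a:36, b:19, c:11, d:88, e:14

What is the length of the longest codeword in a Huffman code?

4

Merge the two lowest-weight nodes at each step:
combine c(11), e(14) → 25
combine b(19), 25 → 44
combine a(36), 44 → 80
combine 80, d(88) → 168
The first pair merged (c, e) ends up deepest, at depth 4.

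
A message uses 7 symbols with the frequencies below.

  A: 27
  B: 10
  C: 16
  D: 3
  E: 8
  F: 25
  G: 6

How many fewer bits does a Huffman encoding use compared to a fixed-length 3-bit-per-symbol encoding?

Fixed-length: 3 bits × 95 symbols = 285 bits.
Huffman merges:
D(3) + G(6) → 9
E(8) + 9 → 17
B(10) + C(16) → 26
17 + F(25) → 42
26 + A(27) → 53
42 + 53 → 95
Huffman total = 9 + 17 + 26 + 42 + 53 + 95 = 242 bits.
Saving = 285 − 242 = 43 bits.

43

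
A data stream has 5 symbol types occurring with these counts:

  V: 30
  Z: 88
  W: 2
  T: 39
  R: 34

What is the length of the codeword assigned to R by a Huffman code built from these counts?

Repeatedly merge the two smallest:
W(2) + V(30) → 32
32 + R(34) → 66
T(39) + 66 → 105
Z(88) + 105 → 193
R's leaf is at depth 3, giving a 3-bit codeword.

3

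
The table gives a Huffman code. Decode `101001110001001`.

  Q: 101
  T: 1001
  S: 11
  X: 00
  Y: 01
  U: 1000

Read left to right; each codeword is recognised as soon as it completes (prefix code):
  101→Q | 00→X | 11→S | 1000→U | 1001→T
Decoded message: QXSUT

QXSUT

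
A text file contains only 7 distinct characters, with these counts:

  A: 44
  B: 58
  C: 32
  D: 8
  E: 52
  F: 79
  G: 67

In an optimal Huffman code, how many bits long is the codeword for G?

Repeatedly merge the two smallest:
merge D(8) and C(32): 40
merge 40 and A(44): 84
merge E(52) and B(58): 110
merge G(67) and F(79): 146
merge 84 and 110: 194
merge 146 and 194: 340
G's leaf is at depth 2, giving a 2-bit codeword.

2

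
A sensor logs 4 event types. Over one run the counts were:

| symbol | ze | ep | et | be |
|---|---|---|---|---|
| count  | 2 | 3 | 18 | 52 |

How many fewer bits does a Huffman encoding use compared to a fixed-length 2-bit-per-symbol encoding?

47

Fixed-length: 2 bits × 75 symbols = 150 bits.
Huffman merges:
ze(2) + ep(3) → 5
5 + et(18) → 23
23 + be(52) → 75
Huffman total = 5 + 23 + 75 = 103 bits.
Saving = 150 − 103 = 47 bits.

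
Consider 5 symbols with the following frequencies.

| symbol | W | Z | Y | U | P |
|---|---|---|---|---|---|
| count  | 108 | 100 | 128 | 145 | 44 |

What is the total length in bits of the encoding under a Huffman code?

Build the Huffman tree bottom-up:
merge P(44) and Z(100): 144
merge W(108) and Y(128): 236
merge 144 and U(145): 289
merge 236 and 289: 525
The encoded length is the sum of every internal node's weight: 144 + 236 + 289 + 525 = 1194 bits.

1194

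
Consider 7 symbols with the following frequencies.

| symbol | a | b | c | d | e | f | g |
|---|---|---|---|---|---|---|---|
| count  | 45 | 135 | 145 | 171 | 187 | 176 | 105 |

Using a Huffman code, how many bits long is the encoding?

2679

Merge the two smallest weights repeatedly:
a(45) + g(105) → 150
b(135) + c(145) → 280
150 + d(171) → 321
f(176) + e(187) → 363
280 + 321 → 601
363 + 601 → 964
Each symbol's bit-cost is frequency × depth; summing gives 2679 bits (equivalently 150 + 280 + 321 + 363 + 601 + 964).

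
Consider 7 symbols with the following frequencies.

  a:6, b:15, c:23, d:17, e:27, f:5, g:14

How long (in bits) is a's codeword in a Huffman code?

Build the tree from the bottom:
combine f(5), a(6) → 11
combine 11, g(14) → 25
combine b(15), d(17) → 32
combine c(23), 25 → 48
combine e(27), 32 → 59
combine 48, 59 → 107
a's leaf is at depth 4, giving a 4-bit codeword.

4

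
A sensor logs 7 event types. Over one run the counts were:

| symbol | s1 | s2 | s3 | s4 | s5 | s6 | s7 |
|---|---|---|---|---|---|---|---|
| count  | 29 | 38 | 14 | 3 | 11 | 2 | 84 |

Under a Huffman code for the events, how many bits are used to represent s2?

2

Repeatedly merge the two smallest:
s6(2) + s4(3) → 5
5 + s5(11) → 16
s3(14) + 16 → 30
s1(29) + 30 → 59
s2(38) + 59 → 97
s7(84) + 97 → 181
The subtree containing s2 is merged 2 times, so code length = 2.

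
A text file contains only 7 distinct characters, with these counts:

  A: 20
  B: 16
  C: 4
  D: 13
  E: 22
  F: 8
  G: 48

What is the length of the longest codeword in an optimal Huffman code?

5

Merge the two lowest-weight nodes at each step:
C(4) + F(8) → 12
12 + D(13) → 25
B(16) + A(20) → 36
E(22) + 25 → 47
36 + 47 → 83
G(48) + 83 → 131
Maximum depth reached is 5.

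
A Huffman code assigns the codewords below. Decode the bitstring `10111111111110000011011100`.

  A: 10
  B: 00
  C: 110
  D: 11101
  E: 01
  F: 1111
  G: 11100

Read left to right; each codeword is recognised as soon as it completes (prefix code):
  10→A | 1111→F | 1111→F | 11100→G | 00→B | 01→E | 10→A | 11100→G
Decoded message: AFFGBEAG

AFFGBEAG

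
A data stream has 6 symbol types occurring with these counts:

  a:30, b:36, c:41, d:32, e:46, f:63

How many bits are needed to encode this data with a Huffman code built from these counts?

635

Merge the two smallest weights repeatedly:
combine a(30), d(32) → 62
combine b(36), c(41) → 77
combine e(46), 62 → 108
combine f(63), 77 → 140
combine 108, 140 → 248
The encoded length is the sum of every internal node's weight: 62 + 77 + 108 + 140 + 248 = 635 bits.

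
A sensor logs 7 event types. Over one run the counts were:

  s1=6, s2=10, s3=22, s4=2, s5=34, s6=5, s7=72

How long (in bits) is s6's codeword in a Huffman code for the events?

6

Huffman merges, smallest pair first:
s4(2) + s6(5) → 7
s1(6) + 7 → 13
s2(10) + 13 → 23
s3(22) + 23 → 45
s5(34) + 45 → 79
s7(72) + 79 → 151
s6 sits 6 levels below the root, so its codeword is 6 bits.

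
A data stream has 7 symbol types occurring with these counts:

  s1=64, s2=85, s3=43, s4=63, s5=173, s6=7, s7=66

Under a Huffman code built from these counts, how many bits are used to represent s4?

3

Build the tree from the bottom:
merge s6(7) and s3(43): 50
merge 50 and s4(63): 113
merge s1(64) and s7(66): 130
merge s2(85) and 113: 198
merge 130 and s5(173): 303
merge 198 and 303: 501
s4's leaf is at depth 3, giving a 3-bit codeword.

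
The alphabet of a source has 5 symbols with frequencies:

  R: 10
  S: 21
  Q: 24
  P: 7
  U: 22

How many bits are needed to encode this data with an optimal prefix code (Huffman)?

185

Greedily combine the two least-frequent nodes:
P(7) + R(10) → 17
17 + S(21) → 38
U(22) + Q(24) → 46
38 + 46 → 84
Total encoded bits = sum of merged weights = 17 + 38 + 46 + 84 = 185.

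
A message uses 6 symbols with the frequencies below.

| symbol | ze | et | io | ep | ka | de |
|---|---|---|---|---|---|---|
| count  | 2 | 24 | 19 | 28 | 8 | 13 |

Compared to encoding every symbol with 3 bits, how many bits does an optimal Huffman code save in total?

61

Fixed-length: 3 bits × 94 symbols = 282 bits.
Huffman merges:
merge ze(2) and ka(8): 10
merge 10 and de(13): 23
merge io(19) and 23: 42
merge et(24) and ep(28): 52
merge 42 and 52: 94
Huffman total = 10 + 23 + 42 + 52 + 94 = 221 bits.
Saving = 282 − 221 = 61 bits.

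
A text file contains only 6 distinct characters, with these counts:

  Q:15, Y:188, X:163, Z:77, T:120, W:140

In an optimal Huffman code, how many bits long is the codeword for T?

Repeatedly merge the two smallest:
combine Q(15), Z(77) → 92
combine 92, T(120) → 212
combine W(140), X(163) → 303
combine Y(188), 212 → 400
combine 303, 400 → 703
T's leaf is at depth 3, giving a 3-bit codeword.

3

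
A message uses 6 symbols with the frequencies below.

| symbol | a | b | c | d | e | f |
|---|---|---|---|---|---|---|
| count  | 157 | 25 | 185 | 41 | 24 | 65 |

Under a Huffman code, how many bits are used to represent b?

Build the tree from the bottom:
e(24) + b(25) → 49
d(41) + 49 → 90
f(65) + 90 → 155
155 + a(157) → 312
c(185) + 312 → 497
b sits 5 levels below the root, so its codeword is 5 bits.

5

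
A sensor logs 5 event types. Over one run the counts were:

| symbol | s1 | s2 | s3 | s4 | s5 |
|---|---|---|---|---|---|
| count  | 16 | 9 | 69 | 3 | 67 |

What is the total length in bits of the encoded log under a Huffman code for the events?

Merge the two smallest weights repeatedly:
merge s4(3) and s2(9): 12
merge 12 and s1(16): 28
merge 28 and s5(67): 95
merge s3(69) and 95: 164
Each symbol's bit-cost is frequency × depth; summing gives 299 bits (equivalently 12 + 28 + 95 + 164).

299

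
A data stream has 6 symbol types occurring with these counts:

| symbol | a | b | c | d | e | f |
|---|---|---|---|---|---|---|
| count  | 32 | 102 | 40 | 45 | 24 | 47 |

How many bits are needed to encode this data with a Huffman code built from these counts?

Build the Huffman tree bottom-up:
merge e(24) and a(32): 56
merge c(40) and d(45): 85
merge f(47) and 56: 103
merge 85 and b(102): 187
merge 103 and 187: 290
Each symbol's bit-cost is frequency × depth; summing gives 721 bits (equivalently 56 + 85 + 103 + 187 + 290).

721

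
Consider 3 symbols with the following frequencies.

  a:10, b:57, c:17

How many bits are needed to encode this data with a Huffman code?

111

Build the Huffman tree bottom-up:
a(10) + c(17) → 27
27 + b(57) → 84
Each symbol's bit-cost is frequency × depth; summing gives 111 bits (equivalently 27 + 84).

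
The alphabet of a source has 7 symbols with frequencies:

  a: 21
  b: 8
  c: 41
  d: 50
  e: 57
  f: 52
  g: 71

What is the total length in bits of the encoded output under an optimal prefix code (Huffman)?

801

Greedily combine the two least-frequent nodes:
b(8) + a(21) → 29
29 + c(41) → 70
d(50) + f(52) → 102
e(57) + 70 → 127
g(71) + 102 → 173
127 + 173 → 300
Total encoded bits = sum of merged weights = 29 + 70 + 102 + 127 + 173 + 300 = 801.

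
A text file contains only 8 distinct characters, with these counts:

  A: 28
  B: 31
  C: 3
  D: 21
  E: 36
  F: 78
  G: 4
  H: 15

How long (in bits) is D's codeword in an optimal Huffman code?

Huffman merges, smallest pair first:
combine C(3), G(4) → 7
combine 7, H(15) → 22
combine D(21), 22 → 43
combine A(28), B(31) → 59
combine E(36), 43 → 79
combine 59, F(78) → 137
combine 79, 137 → 216
D sits 3 levels below the root, so its codeword is 3 bits.

3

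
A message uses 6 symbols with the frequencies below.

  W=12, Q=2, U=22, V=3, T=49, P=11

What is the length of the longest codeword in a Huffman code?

Merge the two lowest-weight nodes at each step:
Q(2) + V(3) → 5
5 + P(11) → 16
W(12) + 16 → 28
U(22) + 28 → 50
T(49) + 50 → 99
The first pair merged (Q, V) ends up deepest, at depth 5.

5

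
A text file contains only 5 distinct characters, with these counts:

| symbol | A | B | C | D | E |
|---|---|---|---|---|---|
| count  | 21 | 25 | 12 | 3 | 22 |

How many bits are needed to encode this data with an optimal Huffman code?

181

Build the Huffman tree bottom-up:
merge D(3) and C(12): 15
merge 15 and A(21): 36
merge E(22) and B(25): 47
merge 36 and 47: 83
Each symbol's bit-cost is frequency × depth; summing gives 181 bits (equivalently 15 + 36 + 47 + 83).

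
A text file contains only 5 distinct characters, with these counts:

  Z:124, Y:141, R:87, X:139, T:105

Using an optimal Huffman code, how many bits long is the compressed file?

1384

Merge the two smallest weights repeatedly:
merge R(87) and T(105): 192
merge Z(124) and X(139): 263
merge Y(141) and 192: 333
merge 263 and 333: 596
Each symbol's bit-cost is frequency × depth; summing gives 1384 bits (equivalently 192 + 263 + 333 + 596).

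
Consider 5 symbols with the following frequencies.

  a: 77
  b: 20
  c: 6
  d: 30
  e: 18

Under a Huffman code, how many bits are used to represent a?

Repeatedly merge the two smallest:
combine c(6), e(18) → 24
combine b(20), 24 → 44
combine d(30), 44 → 74
combine 74, a(77) → 151
a is merged only at the final step, so code length = 1.

1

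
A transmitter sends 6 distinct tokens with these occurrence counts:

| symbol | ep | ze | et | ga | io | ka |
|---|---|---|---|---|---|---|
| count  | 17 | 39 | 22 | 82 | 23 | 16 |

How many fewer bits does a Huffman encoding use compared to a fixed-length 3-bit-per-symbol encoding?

Fixed-length: 3 bits × 199 symbols = 597 bits.
Huffman merges:
combine ka(16), ep(17) → 33
combine et(22), io(23) → 45
combine 33, ze(39) → 72
combine 45, 72 → 117
combine ga(82), 117 → 199
Huffman total = 33 + 45 + 72 + 117 + 199 = 466 bits.
Saving = 597 − 466 = 131 bits.

131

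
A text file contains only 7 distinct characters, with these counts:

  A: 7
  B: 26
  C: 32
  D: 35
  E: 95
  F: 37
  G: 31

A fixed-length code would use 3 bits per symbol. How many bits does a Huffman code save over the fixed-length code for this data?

99

Fixed-length: 3 bits × 263 symbols = 789 bits.
Huffman merges:
merge A(7) and B(26): 33
merge G(31) and C(32): 63
merge 33 and D(35): 68
merge F(37) and 63: 100
merge 68 and E(95): 163
merge 100 and 163: 263
Huffman total = 33 + 63 + 68 + 100 + 163 + 263 = 690 bits.
Saving = 789 − 690 = 99 bits.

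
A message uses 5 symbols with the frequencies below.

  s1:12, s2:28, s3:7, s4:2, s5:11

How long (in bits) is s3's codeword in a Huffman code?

Build the tree from the bottom:
merge s4(2) and s3(7): 9
merge 9 and s5(11): 20
merge s1(12) and 20: 32
merge s2(28) and 32: 60
s3's leaf is at depth 4, giving a 4-bit codeword.

4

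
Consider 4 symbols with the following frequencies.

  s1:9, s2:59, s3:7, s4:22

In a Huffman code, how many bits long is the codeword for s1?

3

Repeatedly merge the two smallest:
s3(7) + s1(9) → 16
16 + s4(22) → 38
38 + s2(59) → 97
s1 sits 3 levels below the root, so its codeword is 3 bits.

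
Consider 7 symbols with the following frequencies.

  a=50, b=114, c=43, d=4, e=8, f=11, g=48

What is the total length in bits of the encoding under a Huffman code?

641

Build the Huffman tree bottom-up:
d(4) + e(8) → 12
f(11) + 12 → 23
23 + c(43) → 66
g(48) + a(50) → 98
66 + 98 → 164
b(114) + 164 → 278
Each symbol's bit-cost is frequency × depth; summing gives 641 bits (equivalently 12 + 23 + 66 + 98 + 164 + 278).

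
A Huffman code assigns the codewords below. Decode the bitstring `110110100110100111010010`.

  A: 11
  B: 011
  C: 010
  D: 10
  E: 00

Read left to right; each codeword is recognised as soon as it completes (prefix code):
  11→A | 011→B | 010→C | 011→B | 010→C | 011→B | 10→D | 10→D | 010→C
Decoded message: ABCBCBDDC

ABCBCBDDC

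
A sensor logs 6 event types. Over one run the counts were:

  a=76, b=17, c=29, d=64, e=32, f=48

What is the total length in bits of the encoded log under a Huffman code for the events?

656

Merge the two smallest weights repeatedly:
merge b(17) and c(29): 46
merge e(32) and 46: 78
merge f(48) and d(64): 112
merge a(76) and 78: 154
merge 112 and 154: 266
The encoded length is the sum of every internal node's weight: 46 + 78 + 112 + 154 + 266 = 656 bits.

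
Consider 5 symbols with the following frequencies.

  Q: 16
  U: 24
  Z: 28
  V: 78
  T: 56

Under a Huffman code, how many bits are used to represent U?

Build the tree from the bottom:
Q(16) + U(24) → 40
Z(28) + 40 → 68
T(56) + 68 → 124
V(78) + 124 → 202
U sits 4 levels below the root, so its codeword is 4 bits.

4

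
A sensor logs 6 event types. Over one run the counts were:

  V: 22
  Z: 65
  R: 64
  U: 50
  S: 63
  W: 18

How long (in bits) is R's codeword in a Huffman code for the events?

2

Huffman merges, smallest pair first:
merge W(18) and V(22): 40
merge 40 and U(50): 90
merge S(63) and R(64): 127
merge Z(65) and 90: 155
merge 127 and 155: 282
The subtree containing R is merged 2 times, so code length = 2.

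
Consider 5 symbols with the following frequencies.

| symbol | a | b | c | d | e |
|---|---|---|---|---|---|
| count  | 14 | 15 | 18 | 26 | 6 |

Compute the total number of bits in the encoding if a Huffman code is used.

178

Build the Huffman tree bottom-up:
merge e(6) and a(14): 20
merge b(15) and c(18): 33
merge 20 and d(26): 46
merge 33 and 46: 79
Each symbol's bit-cost is frequency × depth; summing gives 178 bits (equivalently 20 + 33 + 46 + 79).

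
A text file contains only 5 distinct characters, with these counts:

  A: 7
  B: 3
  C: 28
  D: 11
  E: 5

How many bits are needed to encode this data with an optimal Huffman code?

Greedily combine the two least-frequent nodes:
merge B(3) and E(5): 8
merge A(7) and 8: 15
merge D(11) and 15: 26
merge 26 and C(28): 54
Total encoded bits = sum of merged weights = 8 + 15 + 26 + 54 = 103.

103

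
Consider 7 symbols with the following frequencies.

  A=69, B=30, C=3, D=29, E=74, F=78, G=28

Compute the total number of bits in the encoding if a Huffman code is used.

Merge the two smallest weights repeatedly:
merge C(3) and G(28): 31
merge D(29) and B(30): 59
merge 31 and 59: 90
merge A(69) and E(74): 143
merge F(78) and 90: 168
merge 143 and 168: 311
Total encoded bits = sum of merged weights = 31 + 59 + 90 + 143 + 168 + 311 = 802.

802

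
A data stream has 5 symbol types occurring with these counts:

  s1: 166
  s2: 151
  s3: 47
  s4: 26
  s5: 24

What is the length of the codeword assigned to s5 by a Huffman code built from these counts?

4

Huffman merges, smallest pair first:
s5(24) + s4(26) → 50
s3(47) + 50 → 97
97 + s2(151) → 248
s1(166) + 248 → 414
The subtree containing s5 is merged 4 times, so code length = 4.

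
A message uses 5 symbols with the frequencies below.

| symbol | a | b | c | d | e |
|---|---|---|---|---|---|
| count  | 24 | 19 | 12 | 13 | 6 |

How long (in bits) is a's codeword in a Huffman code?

2

Huffman merges, smallest pair first:
combine e(6), c(12) → 18
combine d(13), 18 → 31
combine b(19), a(24) → 43
combine 31, 43 → 74
a sits 2 levels below the root, so its codeword is 2 bits.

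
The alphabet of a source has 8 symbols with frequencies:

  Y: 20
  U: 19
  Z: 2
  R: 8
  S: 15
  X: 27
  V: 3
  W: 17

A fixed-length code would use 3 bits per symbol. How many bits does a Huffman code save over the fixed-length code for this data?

Fixed-length: 3 bits × 111 symbols = 333 bits.
Huffman merges:
combine Z(2), V(3) → 5
combine 5, R(8) → 13
combine 13, S(15) → 28
combine W(17), U(19) → 36
combine Y(20), X(27) → 47
combine 28, 36 → 64
combine 47, 64 → 111
Huffman total = 5 + 13 + 28 + 36 + 47 + 64 + 111 = 304 bits.
Saving = 333 − 304 = 29 bits.

29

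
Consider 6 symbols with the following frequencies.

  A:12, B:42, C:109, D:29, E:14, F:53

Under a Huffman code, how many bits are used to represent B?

3

Build the tree from the bottom:
merge A(12) and E(14): 26
merge 26 and D(29): 55
merge B(42) and F(53): 95
merge 55 and 95: 150
merge C(109) and 150: 259
The subtree containing B is merged 3 times, so code length = 3.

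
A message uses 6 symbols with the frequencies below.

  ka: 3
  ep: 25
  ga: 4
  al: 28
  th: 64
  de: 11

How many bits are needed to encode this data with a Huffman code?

Merge the two smallest weights repeatedly:
merge ka(3) and ga(4): 7
merge 7 and de(11): 18
merge 18 and ep(25): 43
merge al(28) and 43: 71
merge th(64) and 71: 135
The encoded length is the sum of every internal node's weight: 7 + 18 + 43 + 71 + 135 = 274 bits.

274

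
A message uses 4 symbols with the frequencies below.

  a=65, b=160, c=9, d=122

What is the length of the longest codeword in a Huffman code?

Merge the two lowest-weight nodes at each step:
c(9) + a(65) → 74
74 + d(122) → 196
b(160) + 196 → 356
The first pair merged (c, a) ends up deepest, at depth 3.

3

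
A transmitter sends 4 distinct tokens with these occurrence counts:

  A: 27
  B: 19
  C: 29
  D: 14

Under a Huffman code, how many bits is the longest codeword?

Merge the two lowest-weight nodes at each step:
merge D(14) and B(19): 33
merge A(27) and C(29): 56
merge 33 and 56: 89
Maximum depth reached is 2.

2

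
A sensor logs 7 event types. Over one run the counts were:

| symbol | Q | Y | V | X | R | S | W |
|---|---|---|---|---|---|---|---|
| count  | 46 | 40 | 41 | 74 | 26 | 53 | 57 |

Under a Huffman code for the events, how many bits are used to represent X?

Repeatedly merge the two smallest:
R(26) + Y(40) → 66
V(41) + Q(46) → 87
S(53) + W(57) → 110
66 + X(74) → 140
87 + 110 → 197
140 + 197 → 337
X's leaf is at depth 2, giving a 2-bit codeword.

2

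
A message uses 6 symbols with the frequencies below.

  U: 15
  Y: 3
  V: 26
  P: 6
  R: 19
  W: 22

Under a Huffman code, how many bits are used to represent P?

Huffman merges, smallest pair first:
merge Y(3) and P(6): 9
merge 9 and U(15): 24
merge R(19) and W(22): 41
merge 24 and V(26): 50
merge 41 and 50: 91
P's leaf is at depth 4, giving a 4-bit codeword.

4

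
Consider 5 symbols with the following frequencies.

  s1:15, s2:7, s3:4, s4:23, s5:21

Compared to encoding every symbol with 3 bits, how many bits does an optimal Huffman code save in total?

59

Fixed-length: 3 bits × 70 symbols = 210 bits.
Huffman merges:
merge s3(4) and s2(7): 11
merge 11 and s1(15): 26
merge s5(21) and s4(23): 44
merge 26 and 44: 70
Huffman total = 11 + 26 + 44 + 70 = 151 bits.
Saving = 210 − 151 = 59 bits.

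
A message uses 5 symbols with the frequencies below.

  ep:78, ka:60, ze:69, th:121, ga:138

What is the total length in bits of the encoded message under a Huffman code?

Build the Huffman tree bottom-up:
merge ka(60) and ze(69): 129
merge ep(78) and th(121): 199
merge 129 and ga(138): 267
merge 199 and 267: 466
Total encoded bits = sum of merged weights = 129 + 199 + 267 + 466 = 1061.

1061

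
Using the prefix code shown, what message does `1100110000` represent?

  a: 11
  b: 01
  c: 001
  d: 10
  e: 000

Read left to right; each codeword is recognised as soon as it completes (prefix code):
  11→a | 001→c | 10→d | 000→e
Decoded message: acde

acde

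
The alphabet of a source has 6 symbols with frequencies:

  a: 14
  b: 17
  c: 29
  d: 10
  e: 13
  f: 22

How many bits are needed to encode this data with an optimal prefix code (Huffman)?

264

Greedily combine the two least-frequent nodes:
combine d(10), e(13) → 23
combine a(14), b(17) → 31
combine f(22), 23 → 45
combine c(29), 31 → 60
combine 45, 60 → 105
Each symbol's bit-cost is frequency × depth; summing gives 264 bits (equivalently 23 + 31 + 45 + 60 + 105).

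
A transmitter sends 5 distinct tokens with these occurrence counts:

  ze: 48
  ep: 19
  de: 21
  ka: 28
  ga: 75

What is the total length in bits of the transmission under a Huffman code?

415

Build the Huffman tree bottom-up:
merge ep(19) and de(21): 40
merge ka(28) and 40: 68
merge ze(48) and 68: 116
merge ga(75) and 116: 191
Total encoded bits = sum of merged weights = 40 + 68 + 116 + 191 = 415.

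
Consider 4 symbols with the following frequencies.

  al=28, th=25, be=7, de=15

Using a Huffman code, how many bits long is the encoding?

Build the Huffman tree bottom-up:
merge be(7) and de(15): 22
merge 22 and th(25): 47
merge al(28) and 47: 75
Total encoded bits = sum of merged weights = 22 + 47 + 75 = 144.

144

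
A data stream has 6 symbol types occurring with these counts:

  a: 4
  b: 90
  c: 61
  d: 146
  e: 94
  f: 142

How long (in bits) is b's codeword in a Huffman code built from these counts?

3

Repeatedly merge the two smallest:
a(4) + c(61) → 65
65 + b(90) → 155
e(94) + f(142) → 236
d(146) + 155 → 301
236 + 301 → 537
b's leaf is at depth 3, giving a 3-bit codeword.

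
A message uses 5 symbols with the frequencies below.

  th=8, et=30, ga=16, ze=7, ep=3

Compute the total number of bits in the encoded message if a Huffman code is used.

126

Greedily combine the two least-frequent nodes:
ep(3) + ze(7) → 10
th(8) + 10 → 18
ga(16) + 18 → 34
et(30) + 34 → 64
Total encoded bits = sum of merged weights = 10 + 18 + 34 + 64 = 126.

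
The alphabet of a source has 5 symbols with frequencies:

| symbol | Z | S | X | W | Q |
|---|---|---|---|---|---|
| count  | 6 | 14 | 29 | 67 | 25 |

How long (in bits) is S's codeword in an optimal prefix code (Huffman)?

4

Build the tree from the bottom:
Z(6) + S(14) → 20
20 + Q(25) → 45
X(29) + 45 → 74
W(67) + 74 → 141
S sits 4 levels below the root, so its codeword is 4 bits.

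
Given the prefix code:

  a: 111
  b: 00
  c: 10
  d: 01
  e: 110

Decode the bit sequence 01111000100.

dabdb

Read left to right; each codeword is recognised as soon as it completes (prefix code):
  01→d | 111→a | 00→b | 01→d | 00→b
Decoded message: dabdb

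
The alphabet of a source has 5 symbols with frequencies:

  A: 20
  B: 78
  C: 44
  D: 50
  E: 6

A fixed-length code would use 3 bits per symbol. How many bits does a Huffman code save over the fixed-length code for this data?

180

Fixed-length: 3 bits × 198 symbols = 594 bits.
Huffman merges:
E(6) + A(20) → 26
26 + C(44) → 70
D(50) + 70 → 120
B(78) + 120 → 198
Huffman total = 26 + 70 + 120 + 198 = 414 bits.
Saving = 594 − 414 = 180 bits.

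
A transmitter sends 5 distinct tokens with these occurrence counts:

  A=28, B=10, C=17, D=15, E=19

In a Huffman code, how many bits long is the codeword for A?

2

Build the tree from the bottom:
combine B(10), D(15) → 25
combine C(17), E(19) → 36
combine 25, A(28) → 53
combine 36, 53 → 89
A sits 2 levels below the root, so its codeword is 2 bits.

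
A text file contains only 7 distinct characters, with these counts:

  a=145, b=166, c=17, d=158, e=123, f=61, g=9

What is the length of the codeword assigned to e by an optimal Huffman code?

3

Huffman merges, smallest pair first:
g(9) + c(17) → 26
26 + f(61) → 87
87 + e(123) → 210
a(145) + d(158) → 303
b(166) + 210 → 376
303 + 376 → 679
e sits 3 levels below the root, so its codeword is 3 bits.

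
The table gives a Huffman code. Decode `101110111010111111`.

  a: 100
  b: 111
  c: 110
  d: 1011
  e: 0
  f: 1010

ddfbb

Read left to right; each codeword is recognised as soon as it completes (prefix code):
  1011→d | 1011→d | 1010→f | 111→b | 111→b
Decoded message: ddfbb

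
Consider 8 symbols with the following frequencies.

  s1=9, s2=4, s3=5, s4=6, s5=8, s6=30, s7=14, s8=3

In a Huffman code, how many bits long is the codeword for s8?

5

Huffman merges, smallest pair first:
s8(3) + s2(4) → 7
s3(5) + s4(6) → 11
7 + s5(8) → 15
s1(9) + 11 → 20
s7(14) + 15 → 29
20 + 29 → 49
s6(30) + 49 → 79
s8 sits 5 levels below the root, so its codeword is 5 bits.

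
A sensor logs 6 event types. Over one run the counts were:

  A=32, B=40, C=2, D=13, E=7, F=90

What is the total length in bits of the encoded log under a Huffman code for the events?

Build the Huffman tree bottom-up:
combine C(2), E(7) → 9
combine 9, D(13) → 22
combine 22, A(32) → 54
combine B(40), 54 → 94
combine F(90), 94 → 184
Each symbol's bit-cost is frequency × depth; summing gives 363 bits (equivalently 9 + 22 + 54 + 94 + 184).

363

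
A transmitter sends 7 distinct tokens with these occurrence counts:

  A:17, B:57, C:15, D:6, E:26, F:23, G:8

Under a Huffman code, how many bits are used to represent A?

Build the tree from the bottom:
combine D(6), G(8) → 14
combine 14, C(15) → 29
combine A(17), F(23) → 40
combine E(26), 29 → 55
combine 40, 55 → 95
combine B(57), 95 → 152
A's leaf is at depth 3, giving a 3-bit codeword.

3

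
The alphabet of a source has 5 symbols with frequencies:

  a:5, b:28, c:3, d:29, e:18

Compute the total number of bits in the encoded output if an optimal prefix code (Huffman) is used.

171

Build the Huffman tree bottom-up:
merge c(3) and a(5): 8
merge 8 and e(18): 26
merge 26 and b(28): 54
merge d(29) and 54: 83
Total encoded bits = sum of merged weights = 8 + 26 + 54 + 83 = 171.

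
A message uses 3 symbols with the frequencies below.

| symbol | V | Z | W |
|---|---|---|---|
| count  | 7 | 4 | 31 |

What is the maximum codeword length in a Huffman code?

2

Merge the two lowest-weight nodes at each step:
Z(4) + V(7) → 11
11 + W(31) → 42
Maximum depth reached is 2.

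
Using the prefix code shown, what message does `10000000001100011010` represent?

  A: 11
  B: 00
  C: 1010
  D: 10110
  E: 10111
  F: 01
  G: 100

GBBBFGFC

Read left to right; each codeword is recognised as soon as it completes (prefix code):
  100→G | 00→B | 00→B | 00→B | 01→F | 100→G | 01→F | 1010→C
Decoded message: GBBBFGFC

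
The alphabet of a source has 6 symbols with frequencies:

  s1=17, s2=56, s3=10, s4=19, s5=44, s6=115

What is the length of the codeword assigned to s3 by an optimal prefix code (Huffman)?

Repeatedly merge the two smallest:
s3(10) + s1(17) → 27
s4(19) + 27 → 46
s5(44) + 46 → 90
s2(56) + 90 → 146
s6(115) + 146 → 261
s3 sits 5 levels below the root, so its codeword is 5 bits.

5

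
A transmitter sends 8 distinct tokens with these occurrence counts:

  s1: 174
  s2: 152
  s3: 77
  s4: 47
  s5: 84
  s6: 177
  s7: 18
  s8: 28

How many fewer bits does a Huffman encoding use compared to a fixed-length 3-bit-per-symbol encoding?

212

Fixed-length: 3 bits × 757 symbols = 2271 bits.
Huffman merges:
s7(18) + s8(28) → 46
46 + s4(47) → 93
s3(77) + s5(84) → 161
93 + s2(152) → 245
161 + s1(174) → 335
s6(177) + 245 → 422
335 + 422 → 757
Huffman total = 46 + 93 + 161 + 245 + 335 + 422 + 757 = 2059 bits.
Saving = 2271 − 2059 = 212 bits.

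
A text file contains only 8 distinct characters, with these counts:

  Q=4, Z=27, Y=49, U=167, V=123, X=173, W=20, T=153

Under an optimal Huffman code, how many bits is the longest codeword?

Merge the two lowest-weight nodes at each step:
merge Q(4) and W(20): 24
merge 24 and Z(27): 51
merge Y(49) and 51: 100
merge 100 and V(123): 223
merge T(153) and U(167): 320
merge X(173) and 223: 396
merge 320 and 396: 716
The rarest symbols sit at the bottom; the longest codeword is 6 bits.

6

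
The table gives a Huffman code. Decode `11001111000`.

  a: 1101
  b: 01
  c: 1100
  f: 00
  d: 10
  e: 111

cedf

Read left to right; each codeword is recognised as soon as it completes (prefix code):
  1100→c | 111→e | 10→d | 00→f
Decoded message: cedf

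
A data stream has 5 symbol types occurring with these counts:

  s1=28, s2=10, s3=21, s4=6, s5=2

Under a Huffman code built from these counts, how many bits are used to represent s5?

Build the tree from the bottom:
merge s5(2) and s4(6): 8
merge 8 and s2(10): 18
merge 18 and s3(21): 39
merge s1(28) and 39: 67
The subtree containing s5 is merged 4 times, so code length = 4.

4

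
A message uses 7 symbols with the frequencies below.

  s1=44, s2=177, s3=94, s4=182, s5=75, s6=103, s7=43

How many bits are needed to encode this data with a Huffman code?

Build the Huffman tree bottom-up:
merge s7(43) and s1(44): 87
merge s5(75) and 87: 162
merge s3(94) and s6(103): 197
merge 162 and s2(177): 339
merge s4(182) and 197: 379
merge 339 and 379: 718
The encoded length is the sum of every internal node's weight: 87 + 162 + 197 + 339 + 379 + 718 = 1882 bits.

1882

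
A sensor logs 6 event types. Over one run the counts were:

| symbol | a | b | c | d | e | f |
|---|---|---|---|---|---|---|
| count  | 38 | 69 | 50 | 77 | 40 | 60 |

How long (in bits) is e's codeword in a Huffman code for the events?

Huffman merges, smallest pair first:
merge a(38) and e(40): 78
merge c(50) and f(60): 110
merge b(69) and d(77): 146
merge 78 and 110: 188
merge 146 and 188: 334
e's leaf is at depth 3, giving a 3-bit codeword.

3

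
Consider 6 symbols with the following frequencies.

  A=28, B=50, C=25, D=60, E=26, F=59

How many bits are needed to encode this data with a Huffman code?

625

Greedily combine the two least-frequent nodes:
C(25) + E(26) → 51
A(28) + B(50) → 78
51 + F(59) → 110
D(60) + 78 → 138
110 + 138 → 248
Total encoded bits = sum of merged weights = 51 + 78 + 110 + 138 + 248 = 625.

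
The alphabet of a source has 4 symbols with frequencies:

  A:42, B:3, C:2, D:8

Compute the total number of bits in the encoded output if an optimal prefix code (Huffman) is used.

Greedily combine the two least-frequent nodes:
combine C(2), B(3) → 5
combine 5, D(8) → 13
combine 13, A(42) → 55
The encoded length is the sum of every internal node's weight: 5 + 13 + 55 = 73 bits.

73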